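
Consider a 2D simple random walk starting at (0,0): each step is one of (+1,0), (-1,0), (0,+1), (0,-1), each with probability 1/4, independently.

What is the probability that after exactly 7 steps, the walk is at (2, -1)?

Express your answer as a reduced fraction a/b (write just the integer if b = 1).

Let h be the number of horizontal steps (so 7-h are vertical). To end at (2,-1) need (h+2)/2 right-steps and ((7-h)-1)/2 up-steps.
Sum over h with 2 ≤ h ≤ 6, h ≡ 0 (mod 2), 7-h ≡ 1 (mod 2):
h=2: C(7,2)·C(2,2)·C(5,2) = 21·1·10 = 210
h=4: C(7,4)·C(4,3)·C(3,1) = 35·4·3 = 420
h=6: C(7,6)·C(6,4)·C(1,0) = 7·15·1 = 105
Total favorable: 735
Total paths: 4^7 = 16384
P = 735/16384 = 735/16384

Answer: 735/16384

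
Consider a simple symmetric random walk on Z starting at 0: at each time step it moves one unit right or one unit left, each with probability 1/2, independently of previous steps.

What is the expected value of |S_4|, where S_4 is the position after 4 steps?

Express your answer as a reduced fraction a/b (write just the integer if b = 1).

Answer: 3/2

Derivation:
S_4 takes values m ≡ 0 (mod 2) with |m| ≤ 4; P(S_4=m) = C(4,(4+m)/2)/2^4.
Total paths: 2^4 = 16
Distribution: P(S=-4)=1/16, P(S=-2)=4/16, P(S=0)=6/16, P(S=2)=4/16, P(S=4)=1/16
E[|S_4|] = Σ_m |m|·P(S_4=m) = 24/16 = 3/2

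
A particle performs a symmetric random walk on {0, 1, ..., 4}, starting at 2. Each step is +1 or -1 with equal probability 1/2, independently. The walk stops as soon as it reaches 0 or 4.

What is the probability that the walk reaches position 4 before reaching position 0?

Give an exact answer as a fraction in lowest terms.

Symmetric walk (p = 1/2): the harmonic-function argument gives P(hit 4 before 0 | start at 2) = a/N.
P = 2/4 = 1/2

Answer: 1/2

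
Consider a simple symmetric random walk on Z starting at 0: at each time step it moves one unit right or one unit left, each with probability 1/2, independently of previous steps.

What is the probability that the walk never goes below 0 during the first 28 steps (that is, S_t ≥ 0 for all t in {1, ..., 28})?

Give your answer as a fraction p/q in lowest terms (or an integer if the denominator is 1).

Let f(t,s) = #length-t paths at position s with S_1..S_t all ≥ 0.
f(t,s) = f(t-1,s-1) + f(t-1,s+1) for s ≥ 0; f(t,s) = 0 for s < 0.
t=0: f(0,0)=1
t=1: f(1,1)=1
t=2: f(2,0)=1 f(2,2)=1
t=3: f(3,1)=2 f(3,3)=1
t=4: f(4,0)=2 f(4,2)=3 f(4,4)=1
t=5: f(5,1)=5 f(5,3)=4 f(5,5)=1
t=6: f(6,0)=5 f(6,2)=9 f(6,4)=5 f(6,6)=1
t=7: f(7,1)=14 f(7,3)=14 f(7,5)=6 f(7,7)=1
t=8: f(8,0)=14 f(8,2)=28 f(8,4)=20 f(8,6)=7 f(8,8)=1
t=9: f(9,1)=42 f(9,3)=48 f(9,5)=27 f(9,7)=8 f(9,9)=1
t=10: f(10,0)=42 f(10,2)=90 f(10,4)=75 f(10,6)=35 f(10,8)=9 f(10,10)=1
t=11: f(11,1)=132 f(11,3)=165 f(11,5)=110 f(11,7)=44 f(11,9)=10 f(11,11)=1
t=12: f(12,0)=132 f(12,2)=297 f(12,4)=275 f(12,6)=154 f(12,8)=54 f(12,10)=11 f(12,12)=1
t=13: f(13,1)=429 f(13,3)=572 f(13,5)=429 f(13,7)=208 f(13,9)=65 f(13,11)=12 f(13,13)=1
t=14: f(14,0)=429 f(14,2)=1001 f(14,4)=1001 f(14,6)=637 f(14,8)=273 f(14,10)=77 f(14,12)=13 f(14,14)=1
t=15: f(15,1)=1430 f(15,3)=2002 f(15,5)=1638 f(15,7)=910 f(15,9)=350 f(15,11)=90 f(15,13)=14 f(15,15)=1
t=16: f(16,0)=1430 f(16,2)=3432 f(16,4)=3640 f(16,6)=2548 f(16,8)=1260 f(16,10)=440 f(16,12)=104 f(16,14)=15 f(16,16)=1
t=17: f(17,1)=4862 f(17,3)=7072 f(17,5)=6188 f(17,7)=3808 f(17,9)=1700 f(17,11)=544 f(17,13)=119 f(17,15)=16 f(17,17)=1
t=18: f(18,0)=4862 f(18,2)=11934 f(18,4)=13260 f(18,6)=9996 f(18,8)=5508 f(18,10)=2244 f(18,12)=663 f(18,14)=135 f(18,16)=17 f(18,18)=1
t=19: f(19,1)=16796 f(19,3)=25194 f(19,5)=23256 f(19,7)=15504 f(19,9)=7752 f(19,11)=2907 f(19,13)=798 f(19,15)=152 f(19,17)=18 f(19,19)=1
t=20: f(20,0)=16796 f(20,2)=41990 f(20,4)=48450 f(20,6)=38760 f(20,8)=23256 f(20,10)=10659 f(20,12)=3705 f(20,14)=950 f(20,16)=170 f(20,18)=19 f(20,20)=1
t=21: f(21,1)=58786 f(21,3)=90440 f(21,5)=87210 f(21,7)=62016 f(21,9)=33915 f(21,11)=14364 f(21,13)=4655 f(21,15)=1120 f(21,17)=189 f(21,19)=20 f(21,21)=1
t=22: f(22,0)=58786 f(22,2)=149226 f(22,4)=177650 f(22,6)=149226 f(22,8)=95931 f(22,10)=48279 f(22,12)=19019 f(22,14)=5775 f(22,16)=1309 f(22,18)=209 f(22,20)=21 f(22,22)=1
t=23: f(23,1)=208012 f(23,3)=326876 f(23,5)=326876 f(23,7)=245157 f(23,9)=144210 f(23,11)=67298 f(23,13)=24794 f(23,15)=7084 f(23,17)=1518 f(23,19)=230 f(23,21)=22 f(23,23)=1
t=24: f(24,0)=208012 f(24,2)=534888 f(24,4)=653752 f(24,6)=572033 f(24,8)=389367 f(24,10)=211508 f(24,12)=92092 f(24,14)=31878 f(24,16)=8602 f(24,18)=1748 f(24,20)=252 f(24,22)=23 f(24,24)=1
t=25: f(25,1)=742900 f(25,3)=1188640 f(25,5)=1225785 f(25,7)=961400 f(25,9)=600875 f(25,11)=303600 f(25,13)=123970 f(25,15)=40480 f(25,17)=10350 f(25,19)=2000 f(25,21)=275 f(25,23)=24 f(25,25)=1
t=26: f(26,0)=742900 f(26,2)=1931540 f(26,4)=2414425 f(26,6)=2187185 f(26,8)=1562275 f(26,10)=904475 f(26,12)=427570 f(26,14)=164450 f(26,16)=50830 f(26,18)=12350 f(26,20)=2275 f(26,22)=299 f(26,24)=25 f(26,26)=1
t=27: f(27,1)=2674440 f(27,3)=4345965 f(27,5)=4601610 f(27,7)=3749460 f(27,9)=2466750 f(27,11)=1332045 f(27,13)=592020 f(27,15)=215280 f(27,17)=63180 f(27,19)=14625 f(27,21)=2574 f(27,23)=324 f(27,25)=26 f(27,27)=1
t=28: f(28,0)=2674440 f(28,2)=7020405 f(28,4)=8947575 f(28,6)=8351070 f(28,8)=6216210 f(28,10)=3798795 f(28,12)=1924065 f(28,14)=807300 f(28,16)=278460 f(28,18)=77805 f(28,20)=17199 f(28,22)=2898 f(28,24)=350 f(28,26)=27 f(28,28)=1
Σ_s f(28,s) = 40116600
P = 40116600/268435456 = 5014575/33554432

Answer: 5014575/33554432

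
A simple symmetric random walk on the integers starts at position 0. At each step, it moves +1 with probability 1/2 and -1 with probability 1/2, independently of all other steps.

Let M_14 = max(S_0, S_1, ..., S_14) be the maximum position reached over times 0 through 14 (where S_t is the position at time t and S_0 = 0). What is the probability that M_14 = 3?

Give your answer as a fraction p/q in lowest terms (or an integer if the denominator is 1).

Let M_14 = max(S_0,...,S_14). Use the reflection principle: for j ≥ 1, #{paths with M_14 ≥ j} = #{S_14 ≥ j} + #{S_14 ≥ j+1}.
By reflection, #{M_14 ≥ 3} = #{S_14 ≥ 3} + #{S_14 ≥ 4} = 3473 + 3473 = 6946.
#{M_14 ≥ 4} = #{S_14 ≥ 4} + #{S_14 ≥ 5} = 3473 + 1471 = 4944.
#{M_14 = 3} = 6946 - 4944 = 2002.
P(M_14 = 3) = 2002/16384 = 1001/8192

Answer: 1001/8192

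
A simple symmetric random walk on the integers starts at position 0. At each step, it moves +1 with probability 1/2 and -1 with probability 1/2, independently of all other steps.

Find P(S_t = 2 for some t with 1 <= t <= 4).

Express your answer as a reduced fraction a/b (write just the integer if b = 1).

Count via complement. Let g(t,s) = #length-t paths at position s with S_1..S_t all ≠ 2.
g(t,s) = g(t-1,s-1) + g(t-1,s+1) for s ≠ 2; g(t,2) = 0.
t=0: g(0,0)=1
t=1: g(1,-1)=1 g(1,1)=1
t=2: g(2,-2)=1 g(2,0)=2
t=3: g(3,-3)=1 g(3,-1)=3 g(3,1)=2
t=4: g(4,-4)=1 g(4,-2)=4 g(4,0)=5
Paths never hitting 2: Σ_s g(4,s) = 10
Paths hitting 2: 2^4 - 10 = 6
P = 6/16 = 3/8

Answer: 3/8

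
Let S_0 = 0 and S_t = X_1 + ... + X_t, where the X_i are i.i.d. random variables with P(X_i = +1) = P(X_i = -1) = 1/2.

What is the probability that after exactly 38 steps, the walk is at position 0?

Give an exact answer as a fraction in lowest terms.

Answer: 4418157975/34359738368

Derivation:
To return to 0 after 38 steps: need exactly 19 steps of +1 and 19 of -1.
Favorable paths: C(38,19) = 35345263800
Total paths: 2^38 = 274877906944
P = 35345263800/274877906944 = 4418157975/34359738368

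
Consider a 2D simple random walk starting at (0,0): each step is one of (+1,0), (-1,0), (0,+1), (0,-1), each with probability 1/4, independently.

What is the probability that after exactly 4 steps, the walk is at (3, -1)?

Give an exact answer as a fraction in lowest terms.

Let h be the number of horizontal steps (so 4-h are vertical). To end at (3,-1) need (h+3)/2 right-steps and ((4-h)-1)/2 up-steps.
Sum over h with 3 ≤ h ≤ 3, h ≡ 1 (mod 2), 4-h ≡ 1 (mod 2):
h=3: C(4,3)·C(3,3)·C(1,0) = 4·1·1 = 4
Total favorable: 4
Total paths: 4^4 = 256
P = 4/256 = 1/64

Answer: 1/64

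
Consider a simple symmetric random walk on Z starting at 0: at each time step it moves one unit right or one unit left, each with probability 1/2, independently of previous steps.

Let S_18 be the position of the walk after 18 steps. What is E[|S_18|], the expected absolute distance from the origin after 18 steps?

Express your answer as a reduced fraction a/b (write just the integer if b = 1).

S_18 takes values m ≡ 0 (mod 2) with |m| ≤ 18; P(S_18=m) = C(18,(18+m)/2)/2^18.
Total paths: 2^18 = 262144
Distribution: P(S=-18)=1/262144, P(S=-16)=18/262144, P(S=-14)=153/262144, P(S=-12)=816/262144, P(S=-10)=3060/262144, P(S=-8)=8568/262144, P(S=-6)=18564/262144, P(S=-4)=31824/262144, P(S=-2)=43758/262144, P(S=0)=48620/262144, P(S=2)=43758/262144, P(S=4)=31824/262144, P(S=6)=18564/262144, P(S=8)=8568/262144, P(S=10)=3060/262144, P(S=12)=816/262144, P(S=14)=153/262144, P(S=16)=18/262144, P(S=18)=1/262144
E[|S_18|] = Σ_m |m|·P(S_18=m) = 875160/262144 = 109395/32768

Answer: 109395/32768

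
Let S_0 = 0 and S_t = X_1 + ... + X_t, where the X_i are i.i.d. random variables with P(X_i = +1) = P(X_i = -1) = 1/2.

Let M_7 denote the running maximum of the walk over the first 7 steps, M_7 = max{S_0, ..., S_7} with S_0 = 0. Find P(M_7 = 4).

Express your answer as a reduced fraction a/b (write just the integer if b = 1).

Answer: 7/128

Derivation:
Let M_7 = max(S_0,...,S_7). Use the reflection principle: for j ≥ 1, #{paths with M_7 ≥ j} = #{S_7 ≥ j} + #{S_7 ≥ j+1}.
By reflection, #{M_7 ≥ 4} = #{S_7 ≥ 4} + #{S_7 ≥ 5} = 8 + 8 = 16.
#{M_7 ≥ 5} = #{S_7 ≥ 5} + #{S_7 ≥ 6} = 8 + 1 = 9.
#{M_7 = 4} = 16 - 9 = 7.
P(M_7 = 4) = 7/128 = 7/128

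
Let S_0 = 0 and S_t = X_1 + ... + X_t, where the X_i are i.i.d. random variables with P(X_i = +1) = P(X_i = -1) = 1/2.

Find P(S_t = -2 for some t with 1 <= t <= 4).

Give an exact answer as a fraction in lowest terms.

Answer: 3/8

Derivation:
Count via complement. Let g(t,s) = #length-t paths at position s with S_1..S_t all ≠ -2.
g(t,s) = g(t-1,s-1) + g(t-1,s+1) for s ≠ -2; g(t,-2) = 0.
t=0: g(0,0)=1
t=1: g(1,-1)=1 g(1,1)=1
t=2: g(2,0)=2 g(2,2)=1
t=3: g(3,-1)=2 g(3,1)=3 g(3,3)=1
t=4: g(4,0)=5 g(4,2)=4 g(4,4)=1
Paths never hitting -2: Σ_s g(4,s) = 10
Paths hitting -2: 2^4 - 10 = 6
P = 6/16 = 3/8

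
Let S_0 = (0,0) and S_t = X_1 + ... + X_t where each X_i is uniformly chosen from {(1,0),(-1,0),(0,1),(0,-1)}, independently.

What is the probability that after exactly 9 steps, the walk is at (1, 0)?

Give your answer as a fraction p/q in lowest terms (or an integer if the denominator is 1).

Let h be the number of horizontal steps (so 9-h are vertical). To end at (1,0) need (h+1)/2 right-steps and ((9-h)+0)/2 up-steps.
Sum over h with 1 ≤ h ≤ 9, h ≡ 1 (mod 2), 9-h ≡ 0 (mod 2):
h=1: C(9,1)·C(1,1)·C(8,4) = 9·1·70 = 630
h=3: C(9,3)·C(3,2)·C(6,3) = 84·3·20 = 5040
h=5: C(9,5)·C(5,3)·C(4,2) = 126·10·6 = 7560
h=7: C(9,7)·C(7,4)·C(2,1) = 36·35·2 = 2520
h=9: C(9,9)·C(9,5)·C(0,0) = 1·126·1 = 126
Total favorable: 15876
Total paths: 4^9 = 262144
P = 15876/262144 = 3969/65536

Answer: 3969/65536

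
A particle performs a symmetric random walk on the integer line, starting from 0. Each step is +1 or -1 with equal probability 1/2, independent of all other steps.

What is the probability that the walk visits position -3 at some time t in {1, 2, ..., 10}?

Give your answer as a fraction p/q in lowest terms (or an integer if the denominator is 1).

Answer: 11/32

Derivation:
Count via complement. Let g(t,s) = #length-t paths at position s with S_1..S_t all ≠ -3.
g(t,s) = g(t-1,s-1) + g(t-1,s+1) for s ≠ -3; g(t,-3) = 0.
t=0: g(0,0)=1
t=1: g(1,-1)=1 g(1,1)=1
t=2: g(2,-2)=1 g(2,0)=2 g(2,2)=1
t=3: g(3,-1)=3 g(3,1)=3 g(3,3)=1
t=4: g(4,-2)=3 g(4,0)=6 g(4,2)=4 g(4,4)=1
t=5: g(5,-1)=9 g(5,1)=10 g(5,3)=5 g(5,5)=1
t=6: g(6,-2)=9 g(6,0)=19 g(6,2)=15 g(6,4)=6 g(6,6)=1
t=7: g(7,-1)=28 g(7,1)=34 g(7,3)=21 g(7,5)=7 g(7,7)=1
t=8: g(8,-2)=28 g(8,0)=62 g(8,2)=55 g(8,4)=28 g(8,6)=8 g(8,8)=1
t=9: g(9,-1)=90 g(9,1)=117 g(9,3)=83 g(9,5)=36 g(9,7)=9 g(9,9)=1
t=10: g(10,-2)=90 g(10,0)=207 g(10,2)=200 g(10,4)=119 g(10,6)=45 g(10,8)=10 g(10,10)=1
Paths never hitting -3: Σ_s g(10,s) = 672
Paths hitting -3: 2^10 - 672 = 352
P = 352/1024 = 11/32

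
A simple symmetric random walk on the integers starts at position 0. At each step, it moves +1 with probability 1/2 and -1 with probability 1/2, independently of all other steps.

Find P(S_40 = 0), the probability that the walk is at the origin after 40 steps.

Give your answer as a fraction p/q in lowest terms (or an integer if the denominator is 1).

To return to 0 after 40 steps: need exactly 20 steps of +1 and 20 of -1.
Favorable paths: C(40,20) = 137846528820
Total paths: 2^40 = 1099511627776
P = 137846528820/1099511627776 = 34461632205/274877906944

Answer: 34461632205/274877906944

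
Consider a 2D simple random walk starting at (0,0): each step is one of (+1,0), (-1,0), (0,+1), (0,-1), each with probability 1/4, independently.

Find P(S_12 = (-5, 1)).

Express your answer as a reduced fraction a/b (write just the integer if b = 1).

Answer: 27225/4194304

Derivation:
Let h be the number of horizontal steps (so 12-h are vertical). To end at (-5,1) need (h-5)/2 right-steps and ((12-h)+1)/2 up-steps.
Sum over h with 5 ≤ h ≤ 11, h ≡ 1 (mod 2), 12-h ≡ 1 (mod 2):
h=5: C(12,5)·C(5,0)·C(7,4) = 792·1·35 = 27720
h=7: C(12,7)·C(7,1)·C(5,3) = 792·7·10 = 55440
h=9: C(12,9)·C(9,2)·C(3,2) = 220·36·3 = 23760
h=11: C(12,11)·C(11,3)·C(1,1) = 12·165·1 = 1980
Total favorable: 108900
Total paths: 4^12 = 16777216
P = 108900/16777216 = 27225/4194304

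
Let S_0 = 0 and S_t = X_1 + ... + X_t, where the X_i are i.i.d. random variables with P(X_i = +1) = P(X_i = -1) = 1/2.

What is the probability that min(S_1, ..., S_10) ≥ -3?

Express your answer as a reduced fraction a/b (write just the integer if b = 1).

Let f(t,s) = #length-t paths at position s with S_1..S_t all ≥ -3.
f(t,s) = f(t-1,s-1) + f(t-1,s+1) for s ≥ -3; f(t,s) = 0 for s < -3.
t=0: f(0,0)=1
t=1: f(1,-1)=1 f(1,1)=1
t=2: f(2,-2)=1 f(2,0)=2 f(2,2)=1
t=3: f(3,-3)=1 f(3,-1)=3 f(3,1)=3 f(3,3)=1
t=4: f(4,-2)=4 f(4,0)=6 f(4,2)=4 f(4,4)=1
t=5: f(5,-3)=4 f(5,-1)=10 f(5,1)=10 f(5,3)=5 f(5,5)=1
t=6: f(6,-2)=14 f(6,0)=20 f(6,2)=15 f(6,4)=6 f(6,6)=1
t=7: f(7,-3)=14 f(7,-1)=34 f(7,1)=35 f(7,3)=21 f(7,5)=7 f(7,7)=1
t=8: f(8,-2)=48 f(8,0)=69 f(8,2)=56 f(8,4)=28 f(8,6)=8 f(8,8)=1
t=9: f(9,-3)=48 f(9,-1)=117 f(9,1)=125 f(9,3)=84 f(9,5)=36 f(9,7)=9 f(9,9)=1
t=10: f(10,-2)=165 f(10,0)=242 f(10,2)=209 f(10,4)=120 f(10,6)=45 f(10,8)=10 f(10,10)=1
Σ_s f(10,s) = 792
P = 792/1024 = 99/128

Answer: 99/128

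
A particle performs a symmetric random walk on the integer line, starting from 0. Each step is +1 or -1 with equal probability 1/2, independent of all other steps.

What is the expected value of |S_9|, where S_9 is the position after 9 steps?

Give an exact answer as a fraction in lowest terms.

S_9 takes values m ≡ 1 (mod 2) with |m| ≤ 9; P(S_9=m) = C(9,(9+m)/2)/2^9.
Total paths: 2^9 = 512
Distribution: P(S=-9)=1/512, P(S=-7)=9/512, P(S=-5)=36/512, P(S=-3)=84/512, P(S=-1)=126/512, P(S=1)=126/512, P(S=3)=84/512, P(S=5)=36/512, P(S=7)=9/512, P(S=9)=1/512
E[|S_9|] = Σ_m |m|·P(S_9=m) = 1260/512 = 315/128

Answer: 315/128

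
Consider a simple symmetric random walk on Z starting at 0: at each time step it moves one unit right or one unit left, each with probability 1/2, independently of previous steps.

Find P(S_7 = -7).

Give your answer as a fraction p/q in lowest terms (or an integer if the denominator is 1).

To reach position -7 after 7 steps: need 0 steps of +1 and 7 of -1.
Favorable paths: C(7,0) = 1
Total paths: 2^7 = 128
P = 1/128 = 1/128

Answer: 1/128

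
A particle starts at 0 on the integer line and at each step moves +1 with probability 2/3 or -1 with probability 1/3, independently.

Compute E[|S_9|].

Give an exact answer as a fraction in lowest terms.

S_9 takes values m ≡ 1 (mod 2) with |m| ≤ 9; P(S_9=m) = C(9,(9+m)/2) · (2/3)^((9+m)/2) · (1/3)^((9-m)/2).
Distribution: P(S=-9)=1/19683, P(S=-7)=2/2187, P(S=-5)=16/2187, P(S=-3)=224/6561, P(S=-1)=224/2187, P(S=1)=448/2187, P(S=3)=1792/6561, P(S=5)=512/2187, P(S=7)=256/2187, P(S=9)=512/19683
E[|S_9|] = Σ_m |m|·P(S_9=m) = 2549/729

Answer: 2549/729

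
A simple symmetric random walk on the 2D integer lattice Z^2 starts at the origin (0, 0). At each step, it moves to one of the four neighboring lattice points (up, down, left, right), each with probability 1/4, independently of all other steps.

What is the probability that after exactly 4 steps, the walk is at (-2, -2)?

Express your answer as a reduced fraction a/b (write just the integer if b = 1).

Answer: 3/128

Derivation:
Let h be the number of horizontal steps (so 4-h are vertical). To end at (-2,-2) need (h-2)/2 right-steps and ((4-h)-2)/2 up-steps.
Sum over h with 2 ≤ h ≤ 2, h ≡ 0 (mod 2), 4-h ≡ 0 (mod 2):
h=2: C(4,2)·C(2,0)·C(2,0) = 6·1·1 = 6
Total favorable: 6
Total paths: 4^4 = 256
P = 6/256 = 3/128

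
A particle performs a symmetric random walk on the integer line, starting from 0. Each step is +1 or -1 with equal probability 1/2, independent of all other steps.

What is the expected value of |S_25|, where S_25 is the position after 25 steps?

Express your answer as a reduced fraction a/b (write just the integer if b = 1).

Answer: 16900975/4194304

Derivation:
S_25 takes values m ≡ 1 (mod 2) with |m| ≤ 25; P(S_25=m) = C(25,(25+m)/2)/2^25.
Total paths: 2^25 = 33554432
Distribution: P(S=-25)=1/33554432, P(S=-23)=25/33554432, P(S=-21)=300/33554432, P(S=-19)=2300/33554432, P(S=-17)=12650/33554432, P(S=-15)=53130/33554432, P(S=-13)=177100/33554432, P(S=-11)=480700/33554432, P(S=-9)=1081575/33554432, P(S=-7)=2042975/33554432, P(S=-5)=3268760/33554432, P(S=-3)=4457400/33554432, P(S=-1)=5200300/33554432, P(S=1)=5200300/33554432, P(S=3)=4457400/33554432, P(S=5)=3268760/33554432, P(S=7)=2042975/33554432, P(S=9)=1081575/33554432, P(S=11)=480700/33554432, P(S=13)=177100/33554432, P(S=15)=53130/33554432, P(S=17)=12650/33554432, P(S=19)=2300/33554432, P(S=21)=300/33554432, P(S=23)=25/33554432, P(S=25)=1/33554432
E[|S_25|] = Σ_m |m|·P(S_25=m) = 135207800/33554432 = 16900975/4194304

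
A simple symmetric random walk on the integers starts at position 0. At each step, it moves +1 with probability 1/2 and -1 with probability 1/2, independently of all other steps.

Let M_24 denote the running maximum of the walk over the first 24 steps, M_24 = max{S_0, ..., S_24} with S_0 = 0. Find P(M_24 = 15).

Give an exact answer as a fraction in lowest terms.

Answer: 5313/8388608

Derivation:
Let M_24 = max(S_0,...,S_24). Use the reflection principle: for j ≥ 1, #{paths with M_24 ≥ j} = #{S_24 ≥ j} + #{S_24 ≥ j+1}.
By reflection, #{M_24 ≥ 15} = #{S_24 ≥ 15} + #{S_24 ≥ 16} = 12951 + 12951 = 25902.
#{M_24 ≥ 16} = #{S_24 ≥ 16} + #{S_24 ≥ 17} = 12951 + 2325 = 15276.
#{M_24 = 15} = 25902 - 15276 = 10626.
P(M_24 = 15) = 10626/16777216 = 5313/8388608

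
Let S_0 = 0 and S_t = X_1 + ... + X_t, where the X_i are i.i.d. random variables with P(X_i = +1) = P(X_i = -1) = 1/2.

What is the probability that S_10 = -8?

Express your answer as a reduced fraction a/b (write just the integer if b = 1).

Answer: 5/512

Derivation:
To reach position -8 after 10 steps: need 1 step of +1 and 9 of -1.
Favorable paths: C(10,1) = 10
Total paths: 2^10 = 1024
P = 10/1024 = 5/512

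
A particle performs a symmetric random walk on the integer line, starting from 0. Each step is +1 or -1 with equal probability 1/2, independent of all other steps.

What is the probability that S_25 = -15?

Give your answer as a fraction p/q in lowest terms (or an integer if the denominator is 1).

Answer: 26565/16777216

Derivation:
To reach position -15 after 25 steps: need 5 steps of +1 and 20 of -1.
Favorable paths: C(25,5) = 53130
Total paths: 2^25 = 33554432
P = 53130/33554432 = 26565/16777216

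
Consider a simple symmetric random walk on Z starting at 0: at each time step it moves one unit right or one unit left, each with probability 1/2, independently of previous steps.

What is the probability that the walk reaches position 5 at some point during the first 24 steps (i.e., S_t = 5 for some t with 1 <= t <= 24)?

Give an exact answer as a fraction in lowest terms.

Count via complement. Let g(t,s) = #length-t paths at position s with S_1..S_t all ≠ 5.
g(t,s) = g(t-1,s-1) + g(t-1,s+1) for s ≠ 5; g(t,5) = 0.
t=0: g(0,0)=1
t=1: g(1,-1)=1 g(1,1)=1
t=2: g(2,-2)=1 g(2,0)=2 g(2,2)=1
t=3: g(3,-3)=1 g(3,-1)=3 g(3,1)=3 g(3,3)=1
t=4: g(4,-4)=1 g(4,-2)=4 g(4,0)=6 g(4,2)=4 g(4,4)=1
t=5: g(5,-5)=1 g(5,-3)=5 g(5,-1)=10 g(5,1)=10 g(5,3)=5
t=6: g(6,-6)=1 g(6,-4)=6 g(6,-2)=15 g(6,0)=20 g(6,2)=15 g(6,4)=5
t=7: g(7,-7)=1 g(7,-5)=7 g(7,-3)=21 g(7,-1)=35 g(7,1)=35 g(7,3)=20
t=8: g(8,-8)=1 g(8,-6)=8 g(8,-4)=28 g(8,-2)=56 g(8,0)=70 g(8,2)=55 g(8,4)=20
t=9: g(9,-9)=1 g(9,-7)=9 g(9,-5)=36 g(9,-3)=84 g(9,-1)=126 g(9,1)=125 g(9,3)=75
t=10: g(10,-10)=1 g(10,-8)=10 g(10,-6)=45 g(10,-4)=120 g(10,-2)=210 g(10,0)=251 g(10,2)=200 g(10,4)=75
t=11: g(11,-11)=1 g(11,-9)=11 g(11,-7)=55 g(11,-5)=165 g(11,-3)=330 g(11,-1)=461 g(11,1)=451 g(11,3)=275
t=12: g(12,-12)=1 g(12,-10)=12 g(12,-8)=66 g(12,-6)=220 g(12,-4)=495 g(12,-2)=791 g(12,0)=912 g(12,2)=726 g(12,4)=275
t=13: g(13,-13)=1 g(13,-11)=13 g(13,-9)=78 g(13,-7)=286 g(13,-5)=715 g(13,-3)=1286 g(13,-1)=1703 g(13,1)=1638 g(13,3)=1001
t=14: g(14,-14)=1 g(14,-12)=14 g(14,-10)=91 g(14,-8)=364 g(14,-6)=1001 g(14,-4)=2001 g(14,-2)=2989 g(14,0)=3341 g(14,2)=2639 g(14,4)=1001
t=15: g(15,-15)=1 g(15,-13)=15 g(15,-11)=105 g(15,-9)=455 g(15,-7)=1365 g(15,-5)=3002 g(15,-3)=4990 g(15,-1)=6330 g(15,1)=5980 g(15,3)=3640
t=16: g(16,-16)=1 g(16,-14)=16 g(16,-12)=120 g(16,-10)=560 g(16,-8)=1820 g(16,-6)=4367 g(16,-4)=7992 g(16,-2)=11320 g(16,0)=12310 g(16,2)=9620 g(16,4)=3640
t=17: g(17,-17)=1 g(17,-15)=17 g(17,-13)=136 g(17,-11)=680 g(17,-9)=2380 g(17,-7)=6187 g(17,-5)=12359 g(17,-3)=19312 g(17,-1)=23630 g(17,1)=21930 g(17,3)=13260
t=18: g(18,-18)=1 g(18,-16)=18 g(18,-14)=153 g(18,-12)=816 g(18,-10)=3060 g(18,-8)=8567 g(18,-6)=18546 g(18,-4)=31671 g(18,-2)=42942 g(18,0)=45560 g(18,2)=35190 g(18,4)=13260
t=19: g(19,-19)=1 g(19,-17)=19 g(19,-15)=171 g(19,-13)=969 g(19,-11)=3876 g(19,-9)=11627 g(19,-7)=27113 g(19,-5)=50217 g(19,-3)=74613 g(19,-1)=88502 g(19,1)=80750 g(19,3)=48450
t=20: g(20,-20)=1 g(20,-18)=20 g(20,-16)=190 g(20,-14)=1140 g(20,-12)=4845 g(20,-10)=15503 g(20,-8)=38740 g(20,-6)=77330 g(20,-4)=124830 g(20,-2)=163115 g(20,0)=169252 g(20,2)=129200 g(20,4)=48450
t=21: g(21,-21)=1 g(21,-19)=21 g(21,-17)=210 g(21,-15)=1330 g(21,-13)=5985 g(21,-11)=20348 g(21,-9)=54243 g(21,-7)=116070 g(21,-5)=202160 g(21,-3)=287945 g(21,-1)=332367 g(21,1)=298452 g(21,3)=177650
t=22: g(22,-22)=1 g(22,-20)=22 g(22,-18)=231 g(22,-16)=1540 g(22,-14)=7315 g(22,-12)=26333 g(22,-10)=74591 g(22,-8)=170313 g(22,-6)=318230 g(22,-4)=490105 g(22,-2)=620312 g(22,0)=630819 g(22,2)=476102 g(22,4)=177650
t=23: g(23,-23)=1 g(23,-21)=23 g(23,-19)=253 g(23,-17)=1771 g(23,-15)=8855 g(23,-13)=33648 g(23,-11)=100924 g(23,-9)=244904 g(23,-7)=488543 g(23,-5)=808335 g(23,-3)=1110417 g(23,-1)=1251131 g(23,1)=1106921 g(23,3)=653752
t=24: g(24,-24)=1 g(24,-22)=24 g(24,-20)=276 g(24,-18)=2024 g(24,-16)=10626 g(24,-14)=42503 g(24,-12)=134572 g(24,-10)=345828 g(24,-8)=733447 g(24,-6)=1296878 g(24,-4)=1918752 g(24,-2)=2361548 g(24,0)=2358052 g(24,2)=1760673 g(24,4)=653752
Paths never hitting 5: Σ_s g(24,s) = 11618956
Paths hitting 5: 2^24 - 11618956 = 5158260
P = 5158260/16777216 = 1289565/4194304

Answer: 1289565/4194304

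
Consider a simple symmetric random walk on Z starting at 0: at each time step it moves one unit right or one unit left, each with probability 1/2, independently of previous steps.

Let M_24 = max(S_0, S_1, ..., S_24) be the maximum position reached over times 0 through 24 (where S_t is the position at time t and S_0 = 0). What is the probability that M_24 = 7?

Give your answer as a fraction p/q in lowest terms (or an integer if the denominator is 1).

Let M_24 = max(S_0,...,S_24). Use the reflection principle: for j ≥ 1, #{paths with M_24 ≥ j} = #{S_24 ≥ j} + #{S_24 ≥ j+1}.
By reflection, #{M_24 ≥ 7} = #{S_24 ≥ 7} + #{S_24 ≥ 8} = 1271626 + 1271626 = 2543252.
#{M_24 ≥ 8} = #{S_24 ≥ 8} + #{S_24 ≥ 9} = 1271626 + 536155 = 1807781.
#{M_24 = 7} = 2543252 - 1807781 = 735471.
P(M_24 = 7) = 735471/16777216 = 735471/16777216

Answer: 735471/16777216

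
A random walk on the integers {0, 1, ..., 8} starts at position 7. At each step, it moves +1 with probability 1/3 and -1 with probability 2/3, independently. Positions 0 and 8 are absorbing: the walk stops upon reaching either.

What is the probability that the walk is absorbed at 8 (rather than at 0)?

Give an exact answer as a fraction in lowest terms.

Answer: 127/255

Derivation:
Biased walk: p = 1/3, q = 2/3, r = q/p = 2
Gambler's ruin: P(hit 8 before 0 | start at 7) = (1 - r^a)/(1 - r^N)
r^7 = 128; r^8 = 256
P = (1 - 128) / (1 - 256) = -127 / -255 = 127/255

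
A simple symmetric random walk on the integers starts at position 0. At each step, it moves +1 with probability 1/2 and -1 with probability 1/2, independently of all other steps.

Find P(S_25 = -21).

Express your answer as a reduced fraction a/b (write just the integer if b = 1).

To reach position -21 after 25 steps: need 2 steps of +1 and 23 of -1.
Favorable paths: C(25,2) = 300
Total paths: 2^25 = 33554432
P = 300/33554432 = 75/8388608

Answer: 75/8388608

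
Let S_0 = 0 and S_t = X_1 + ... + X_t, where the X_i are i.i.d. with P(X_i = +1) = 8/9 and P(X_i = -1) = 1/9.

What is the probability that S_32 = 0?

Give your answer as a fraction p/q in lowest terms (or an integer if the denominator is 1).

To be at 0 after 32 steps: need exactly 16 steps of +1 and 16 of -1.
Number of such sequences: C(32,16) = 601080390
Each has probability (8/9)^16 · (1/9)^16 = 281474976710656/3433683820292512484657849089281
P = 601080390 · 281474976710656/3433683820292512484657849089281 = 18798787641831336181760/381520424476945831628649898809

Answer: 18798787641831336181760/381520424476945831628649898809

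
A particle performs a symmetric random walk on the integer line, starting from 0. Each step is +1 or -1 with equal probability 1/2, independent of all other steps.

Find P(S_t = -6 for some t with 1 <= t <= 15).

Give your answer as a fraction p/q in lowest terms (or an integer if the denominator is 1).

Answer: 1941/16384

Derivation:
Count via complement. Let g(t,s) = #length-t paths at position s with S_1..S_t all ≠ -6.
g(t,s) = g(t-1,s-1) + g(t-1,s+1) for s ≠ -6; g(t,-6) = 0.
t=0: g(0,0)=1
t=1: g(1,-1)=1 g(1,1)=1
t=2: g(2,-2)=1 g(2,0)=2 g(2,2)=1
t=3: g(3,-3)=1 g(3,-1)=3 g(3,1)=3 g(3,3)=1
t=4: g(4,-4)=1 g(4,-2)=4 g(4,0)=6 g(4,2)=4 g(4,4)=1
t=5: g(5,-5)=1 g(5,-3)=5 g(5,-1)=10 g(5,1)=10 g(5,3)=5 g(5,5)=1
t=6: g(6,-4)=6 g(6,-2)=15 g(6,0)=20 g(6,2)=15 g(6,4)=6 g(6,6)=1
t=7: g(7,-5)=6 g(7,-3)=21 g(7,-1)=35 g(7,1)=35 g(7,3)=21 g(7,5)=7 g(7,7)=1
t=8: g(8,-4)=27 g(8,-2)=56 g(8,0)=70 g(8,2)=56 g(8,4)=28 g(8,6)=8 g(8,8)=1
t=9: g(9,-5)=27 g(9,-3)=83 g(9,-1)=126 g(9,1)=126 g(9,3)=84 g(9,5)=36 g(9,7)=9 g(9,9)=1
t=10: g(10,-4)=110 g(10,-2)=209 g(10,0)=252 g(10,2)=210 g(10,4)=120 g(10,6)=45 g(10,8)=10 g(10,10)=1
t=11: g(11,-5)=110 g(11,-3)=319 g(11,-1)=461 g(11,1)=462 g(11,3)=330 g(11,5)=165 g(11,7)=55 g(11,9)=11 g(11,11)=1
t=12: g(12,-4)=429 g(12,-2)=780 g(12,0)=923 g(12,2)=792 g(12,4)=495 g(12,6)=220 g(12,8)=66 g(12,10)=12 g(12,12)=1
t=13: g(13,-5)=429 g(13,-3)=1209 g(13,-1)=1703 g(13,1)=1715 g(13,3)=1287 g(13,5)=715 g(13,7)=286 g(13,9)=78 g(13,11)=13 g(13,13)=1
t=14: g(14,-4)=1638 g(14,-2)=2912 g(14,0)=3418 g(14,2)=3002 g(14,4)=2002 g(14,6)=1001 g(14,8)=364 g(14,10)=91 g(14,12)=14 g(14,14)=1
t=15: g(15,-5)=1638 g(15,-3)=4550 g(15,-1)=6330 g(15,1)=6420 g(15,3)=5004 g(15,5)=3003 g(15,7)=1365 g(15,9)=455 g(15,11)=105 g(15,13)=15 g(15,15)=1
Paths never hitting -6: Σ_s g(15,s) = 28886
Paths hitting -6: 2^15 - 28886 = 3882
P = 3882/32768 = 1941/16384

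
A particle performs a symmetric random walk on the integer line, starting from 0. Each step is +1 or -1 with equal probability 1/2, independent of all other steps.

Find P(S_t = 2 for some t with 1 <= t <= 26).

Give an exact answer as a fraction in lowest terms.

Answer: 11762641/16777216

Derivation:
Count via complement. Let g(t,s) = #length-t paths at position s with S_1..S_t all ≠ 2.
g(t,s) = g(t-1,s-1) + g(t-1,s+1) for s ≠ 2; g(t,2) = 0.
t=0: g(0,0)=1
t=1: g(1,-1)=1 g(1,1)=1
t=2: g(2,-2)=1 g(2,0)=2
t=3: g(3,-3)=1 g(3,-1)=3 g(3,1)=2
t=4: g(4,-4)=1 g(4,-2)=4 g(4,0)=5
t=5: g(5,-5)=1 g(5,-3)=5 g(5,-1)=9 g(5,1)=5
t=6: g(6,-6)=1 g(6,-4)=6 g(6,-2)=14 g(6,0)=14
t=7: g(7,-7)=1 g(7,-5)=7 g(7,-3)=20 g(7,-1)=28 g(7,1)=14
t=8: g(8,-8)=1 g(8,-6)=8 g(8,-4)=27 g(8,-2)=48 g(8,0)=42
t=9: g(9,-9)=1 g(9,-7)=9 g(9,-5)=35 g(9,-3)=75 g(9,-1)=90 g(9,1)=42
t=10: g(10,-10)=1 g(10,-8)=10 g(10,-6)=44 g(10,-4)=110 g(10,-2)=165 g(10,0)=132
t=11: g(11,-11)=1 g(11,-9)=11 g(11,-7)=54 g(11,-5)=154 g(11,-3)=275 g(11,-1)=297 g(11,1)=132
t=12: g(12,-12)=1 g(12,-10)=12 g(12,-8)=65 g(12,-6)=208 g(12,-4)=429 g(12,-2)=572 g(12,0)=429
t=13: g(13,-13)=1 g(13,-11)=13 g(13,-9)=77 g(13,-7)=273 g(13,-5)=637 g(13,-3)=1001 g(13,-1)=1001 g(13,1)=429
t=14: g(14,-14)=1 g(14,-12)=14 g(14,-10)=90 g(14,-8)=350 g(14,-6)=910 g(14,-4)=1638 g(14,-2)=2002 g(14,0)=1430
t=15: g(15,-15)=1 g(15,-13)=15 g(15,-11)=104 g(15,-9)=440 g(15,-7)=1260 g(15,-5)=2548 g(15,-3)=3640 g(15,-1)=3432 g(15,1)=1430
t=16: g(16,-16)=1 g(16,-14)=16 g(16,-12)=119 g(16,-10)=544 g(16,-8)=1700 g(16,-6)=3808 g(16,-4)=6188 g(16,-2)=7072 g(16,0)=4862
t=17: g(17,-17)=1 g(17,-15)=17 g(17,-13)=135 g(17,-11)=663 g(17,-9)=2244 g(17,-7)=5508 g(17,-5)=9996 g(17,-3)=13260 g(17,-1)=11934 g(17,1)=4862
t=18: g(18,-18)=1 g(18,-16)=18 g(18,-14)=152 g(18,-12)=798 g(18,-10)=2907 g(18,-8)=7752 g(18,-6)=15504 g(18,-4)=23256 g(18,-2)=25194 g(18,0)=16796
t=19: g(19,-19)=1 g(19,-17)=19 g(19,-15)=170 g(19,-13)=950 g(19,-11)=3705 g(19,-9)=10659 g(19,-7)=23256 g(19,-5)=38760 g(19,-3)=48450 g(19,-1)=41990 g(19,1)=16796
t=20: g(20,-20)=1 g(20,-18)=20 g(20,-16)=189 g(20,-14)=1120 g(20,-12)=4655 g(20,-10)=14364 g(20,-8)=33915 g(20,-6)=62016 g(20,-4)=87210 g(20,-2)=90440 g(20,0)=58786
t=21: g(21,-21)=1 g(21,-19)=21 g(21,-17)=209 g(21,-15)=1309 g(21,-13)=5775 g(21,-11)=19019 g(21,-9)=48279 g(21,-7)=95931 g(21,-5)=149226 g(21,-3)=177650 g(21,-1)=149226 g(21,1)=58786
t=22: g(22,-22)=1 g(22,-20)=22 g(22,-18)=230 g(22,-16)=1518 g(22,-14)=7084 g(22,-12)=24794 g(22,-10)=67298 g(22,-8)=144210 g(22,-6)=245157 g(22,-4)=326876 g(22,-2)=326876 g(22,0)=208012
t=23: g(23,-23)=1 g(23,-21)=23 g(23,-19)=252 g(23,-17)=1748 g(23,-15)=8602 g(23,-13)=31878 g(23,-11)=92092 g(23,-9)=211508 g(23,-7)=389367 g(23,-5)=572033 g(23,-3)=653752 g(23,-1)=534888 g(23,1)=208012
t=24: g(24,-24)=1 g(24,-22)=24 g(24,-20)=275 g(24,-18)=2000 g(24,-16)=10350 g(24,-14)=40480 g(24,-12)=123970 g(24,-10)=303600 g(24,-8)=600875 g(24,-6)=961400 g(24,-4)=1225785 g(24,-2)=1188640 g(24,0)=742900
t=25: g(25,-25)=1 g(25,-23)=25 g(25,-21)=299 g(25,-19)=2275 g(25,-17)=12350 g(25,-15)=50830 g(25,-13)=164450 g(25,-11)=427570 g(25,-9)=904475 g(25,-7)=1562275 g(25,-5)=2187185 g(25,-3)=2414425 g(25,-1)=1931540 g(25,1)=742900
t=26: g(26,-26)=1 g(26,-24)=26 g(26,-22)=324 g(26,-20)=2574 g(26,-18)=14625 g(26,-16)=63180 g(26,-14)=215280 g(26,-12)=592020 g(26,-10)=1332045 g(26,-8)=2466750 g(26,-6)=3749460 g(26,-4)=4601610 g(26,-2)=4345965 g(26,0)=2674440
Paths never hitting 2: Σ_s g(26,s) = 20058300
Paths hitting 2: 2^26 - 20058300 = 47050564
P = 47050564/67108864 = 11762641/16777216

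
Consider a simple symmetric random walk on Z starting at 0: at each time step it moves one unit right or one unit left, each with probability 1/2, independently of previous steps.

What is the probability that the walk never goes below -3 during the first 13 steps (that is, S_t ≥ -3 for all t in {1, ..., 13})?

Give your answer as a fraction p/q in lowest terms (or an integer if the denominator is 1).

Let f(t,s) = #length-t paths at position s with S_1..S_t all ≥ -3.
f(t,s) = f(t-1,s-1) + f(t-1,s+1) for s ≥ -3; f(t,s) = 0 for s < -3.
t=0: f(0,0)=1
t=1: f(1,-1)=1 f(1,1)=1
t=2: f(2,-2)=1 f(2,0)=2 f(2,2)=1
t=3: f(3,-3)=1 f(3,-1)=3 f(3,1)=3 f(3,3)=1
t=4: f(4,-2)=4 f(4,0)=6 f(4,2)=4 f(4,4)=1
t=5: f(5,-3)=4 f(5,-1)=10 f(5,1)=10 f(5,3)=5 f(5,5)=1
t=6: f(6,-2)=14 f(6,0)=20 f(6,2)=15 f(6,4)=6 f(6,6)=1
t=7: f(7,-3)=14 f(7,-1)=34 f(7,1)=35 f(7,3)=21 f(7,5)=7 f(7,7)=1
t=8: f(8,-2)=48 f(8,0)=69 f(8,2)=56 f(8,4)=28 f(8,6)=8 f(8,8)=1
t=9: f(9,-3)=48 f(9,-1)=117 f(9,1)=125 f(9,3)=84 f(9,5)=36 f(9,7)=9 f(9,9)=1
t=10: f(10,-2)=165 f(10,0)=242 f(10,2)=209 f(10,4)=120 f(10,6)=45 f(10,8)=10 f(10,10)=1
t=11: f(11,-3)=165 f(11,-1)=407 f(11,1)=451 f(11,3)=329 f(11,5)=165 f(11,7)=55 f(11,9)=11 f(11,11)=1
t=12: f(12,-2)=572 f(12,0)=858 f(12,2)=780 f(12,4)=494 f(12,6)=220 f(12,8)=66 f(12,10)=12 f(12,12)=1
t=13: f(13,-3)=572 f(13,-1)=1430 f(13,1)=1638 f(13,3)=1274 f(13,5)=714 f(13,7)=286 f(13,9)=78 f(13,11)=13 f(13,13)=1
Σ_s f(13,s) = 6006
P = 6006/8192 = 3003/4096

Answer: 3003/4096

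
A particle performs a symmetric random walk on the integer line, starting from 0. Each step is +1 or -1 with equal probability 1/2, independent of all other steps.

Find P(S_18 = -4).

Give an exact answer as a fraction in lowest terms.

To reach position -4 after 18 steps: need 7 steps of +1 and 11 of -1.
Favorable paths: C(18,7) = 31824
Total paths: 2^18 = 262144
P = 31824/262144 = 1989/16384

Answer: 1989/16384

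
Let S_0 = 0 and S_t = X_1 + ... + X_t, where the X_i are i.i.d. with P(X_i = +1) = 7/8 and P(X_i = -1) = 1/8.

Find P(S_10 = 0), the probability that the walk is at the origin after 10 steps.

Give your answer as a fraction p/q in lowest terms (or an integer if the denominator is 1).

To be at 0 after 10 steps: need exactly 5 steps of +1 and 5 of -1.
Number of such sequences: C(10,5) = 252
Each has probability (7/8)^5 · (1/8)^5 = 16807/1073741824
P = 252 · 16807/1073741824 = 1058841/268435456

Answer: 1058841/268435456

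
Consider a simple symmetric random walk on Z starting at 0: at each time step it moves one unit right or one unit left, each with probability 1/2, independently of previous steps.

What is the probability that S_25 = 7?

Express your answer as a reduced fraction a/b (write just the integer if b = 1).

Answer: 2042975/33554432

Derivation:
To reach position 7 after 25 steps: need 16 steps of +1 and 9 of -1.
Favorable paths: C(25,16) = 2042975
Total paths: 2^25 = 33554432
P = 2042975/33554432 = 2042975/33554432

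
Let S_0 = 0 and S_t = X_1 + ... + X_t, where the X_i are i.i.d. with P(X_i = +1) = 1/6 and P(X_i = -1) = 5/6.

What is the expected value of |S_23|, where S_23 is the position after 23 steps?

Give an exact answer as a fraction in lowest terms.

Answer: 252279476082920281/16452712980283392

Derivation:
S_23 takes values m ≡ 1 (mod 2) with |m| ≤ 23; P(S_23=m) = C(23,(23+m)/2) · (1/6)^((23+m)/2) · (5/6)^((23-m)/2).
Distribution: P(S=-23)=11920928955078125/789730223053602816, P(S=-21)=54836273193359375/789730223053602816, P(S=-19)=120639801025390625/789730223053602816, P(S=-17)=168895721435546875/789730223053602816, P(S=-15)=168895721435546875/789730223053602816, P(S=-13)=128360748291015625/789730223053602816, P(S=-11)=25672149658203125/263243407684534272, P(S=-9)=12469329833984375/263243407684534272, P(S=-7)=2493865966796875/131621703842267136, P(S=-5)=2493865966796875/394865111526801408, P(S=-3)=698282470703125/394865111526801408, P(S=-1)=165048583984375/394865111526801408, P(S=1)=33009716796875/394865111526801408, P(S=3)=5586259765625/394865111526801408, P(S=5)=798037109375/394865111526801408, P(S=7)=31921484375/131621703842267136, P(S=9)=6384296875/263243407684534272, P(S=11)=525765625/263243407684534272, P(S=13)=105153125/789730223053602816, P(S=15)=5534375/789730223053602816, P(S=17)=221375/789730223053602816, P(S=19)=6325/789730223053602816, P(S=21)=115/789730223053602816, P(S=23)=1/789730223053602816
E[|S_23|] = Σ_m |m|·P(S_23=m) = 252279476082920281/16452712980283392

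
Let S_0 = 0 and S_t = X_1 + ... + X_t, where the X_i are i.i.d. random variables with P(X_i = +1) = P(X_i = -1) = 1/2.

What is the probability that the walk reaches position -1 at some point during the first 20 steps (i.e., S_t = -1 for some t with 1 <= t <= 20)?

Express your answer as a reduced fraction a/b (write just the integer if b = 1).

Count via complement. Let g(t,s) = #length-t paths at position s with S_1..S_t all ≠ -1.
g(t,s) = g(t-1,s-1) + g(t-1,s+1) for s ≠ -1; g(t,-1) = 0.
t=0: g(0,0)=1
t=1: g(1,1)=1
t=2: g(2,0)=1 g(2,2)=1
t=3: g(3,1)=2 g(3,3)=1
t=4: g(4,0)=2 g(4,2)=3 g(4,4)=1
t=5: g(5,1)=5 g(5,3)=4 g(5,5)=1
t=6: g(6,0)=5 g(6,2)=9 g(6,4)=5 g(6,6)=1
t=7: g(7,1)=14 g(7,3)=14 g(7,5)=6 g(7,7)=1
t=8: g(8,0)=14 g(8,2)=28 g(8,4)=20 g(8,6)=7 g(8,8)=1
t=9: g(9,1)=42 g(9,3)=48 g(9,5)=27 g(9,7)=8 g(9,9)=1
t=10: g(10,0)=42 g(10,2)=90 g(10,4)=75 g(10,6)=35 g(10,8)=9 g(10,10)=1
t=11: g(11,1)=132 g(11,3)=165 g(11,5)=110 g(11,7)=44 g(11,9)=10 g(11,11)=1
t=12: g(12,0)=132 g(12,2)=297 g(12,4)=275 g(12,6)=154 g(12,8)=54 g(12,10)=11 g(12,12)=1
t=13: g(13,1)=429 g(13,3)=572 g(13,5)=429 g(13,7)=208 g(13,9)=65 g(13,11)=12 g(13,13)=1
t=14: g(14,0)=429 g(14,2)=1001 g(14,4)=1001 g(14,6)=637 g(14,8)=273 g(14,10)=77 g(14,12)=13 g(14,14)=1
t=15: g(15,1)=1430 g(15,3)=2002 g(15,5)=1638 g(15,7)=910 g(15,9)=350 g(15,11)=90 g(15,13)=14 g(15,15)=1
t=16: g(16,0)=1430 g(16,2)=3432 g(16,4)=3640 g(16,6)=2548 g(16,8)=1260 g(16,10)=440 g(16,12)=104 g(16,14)=15 g(16,16)=1
t=17: g(17,1)=4862 g(17,3)=7072 g(17,5)=6188 g(17,7)=3808 g(17,9)=1700 g(17,11)=544 g(17,13)=119 g(17,15)=16 g(17,17)=1
t=18: g(18,0)=4862 g(18,2)=11934 g(18,4)=13260 g(18,6)=9996 g(18,8)=5508 g(18,10)=2244 g(18,12)=663 g(18,14)=135 g(18,16)=17 g(18,18)=1
t=19: g(19,1)=16796 g(19,3)=25194 g(19,5)=23256 g(19,7)=15504 g(19,9)=7752 g(19,11)=2907 g(19,13)=798 g(19,15)=152 g(19,17)=18 g(19,19)=1
t=20: g(20,0)=16796 g(20,2)=41990 g(20,4)=48450 g(20,6)=38760 g(20,8)=23256 g(20,10)=10659 g(20,12)=3705 g(20,14)=950 g(20,16)=170 g(20,18)=19 g(20,20)=1
Paths never hitting -1: Σ_s g(20,s) = 184756
Paths hitting -1: 2^20 - 184756 = 863820
P = 863820/1048576 = 215955/262144

Answer: 215955/262144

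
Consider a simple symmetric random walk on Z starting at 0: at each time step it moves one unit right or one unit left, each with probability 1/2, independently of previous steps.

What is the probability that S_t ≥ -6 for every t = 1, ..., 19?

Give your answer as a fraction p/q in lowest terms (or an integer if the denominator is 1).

Answer: 115957/131072

Derivation:
Let f(t,s) = #length-t paths at position s with S_1..S_t all ≥ -6.
f(t,s) = f(t-1,s-1) + f(t-1,s+1) for s ≥ -6; f(t,s) = 0 for s < -6.
t=0: f(0,0)=1
t=1: f(1,-1)=1 f(1,1)=1
t=2: f(2,-2)=1 f(2,0)=2 f(2,2)=1
t=3: f(3,-3)=1 f(3,-1)=3 f(3,1)=3 f(3,3)=1
t=4: f(4,-4)=1 f(4,-2)=4 f(4,0)=6 f(4,2)=4 f(4,4)=1
t=5: f(5,-5)=1 f(5,-3)=5 f(5,-1)=10 f(5,1)=10 f(5,3)=5 f(5,5)=1
t=6: f(6,-6)=1 f(6,-4)=6 f(6,-2)=15 f(6,0)=20 f(6,2)=15 f(6,4)=6 f(6,6)=1
t=7: f(7,-5)=7 f(7,-3)=21 f(7,-1)=35 f(7,1)=35 f(7,3)=21 f(7,5)=7 f(7,7)=1
t=8: f(8,-6)=7 f(8,-4)=28 f(8,-2)=56 f(8,0)=70 f(8,2)=56 f(8,4)=28 f(8,6)=8 f(8,8)=1
t=9: f(9,-5)=35 f(9,-3)=84 f(9,-1)=126 f(9,1)=126 f(9,3)=84 f(9,5)=36 f(9,7)=9 f(9,9)=1
t=10: f(10,-6)=35 f(10,-4)=119 f(10,-2)=210 f(10,0)=252 f(10,2)=210 f(10,4)=120 f(10,6)=45 f(10,8)=10 f(10,10)=1
t=11: f(11,-5)=154 f(11,-3)=329 f(11,-1)=462 f(11,1)=462 f(11,3)=330 f(11,5)=165 f(11,7)=55 f(11,9)=11 f(11,11)=1
t=12: f(12,-6)=154 f(12,-4)=483 f(12,-2)=791 f(12,0)=924 f(12,2)=792 f(12,4)=495 f(12,6)=220 f(12,8)=66 f(12,10)=12 f(12,12)=1
t=13: f(13,-5)=637 f(13,-3)=1274 f(13,-1)=1715 f(13,1)=1716 f(13,3)=1287 f(13,5)=715 f(13,7)=286 f(13,9)=78 f(13,11)=13 f(13,13)=1
t=14: f(14,-6)=637 f(14,-4)=1911 f(14,-2)=2989 f(14,0)=3431 f(14,2)=3003 f(14,4)=2002 f(14,6)=1001 f(14,8)=364 f(14,10)=91 f(14,12)=14 f(14,14)=1
t=15: f(15,-5)=2548 f(15,-3)=4900 f(15,-1)=6420 f(15,1)=6434 f(15,3)=5005 f(15,5)=3003 f(15,7)=1365 f(15,9)=455 f(15,11)=105 f(15,13)=15 f(15,15)=1
t=16: f(16,-6)=2548 f(16,-4)=7448 f(16,-2)=11320 f(16,0)=12854 f(16,2)=11439 f(16,4)=8008 f(16,6)=4368 f(16,8)=1820 f(16,10)=560 f(16,12)=120 f(16,14)=16 f(16,16)=1
t=17: f(17,-5)=9996 f(17,-3)=18768 f(17,-1)=24174 f(17,1)=24293 f(17,3)=19447 f(17,5)=12376 f(17,7)=6188 f(17,9)=2380 f(17,11)=680 f(17,13)=136 f(17,15)=17 f(17,17)=1
t=18: f(18,-6)=9996 f(18,-4)=28764 f(18,-2)=42942 f(18,0)=48467 f(18,2)=43740 f(18,4)=31823 f(18,6)=18564 f(18,8)=8568 f(18,10)=3060 f(18,12)=816 f(18,14)=153 f(18,16)=18 f(18,18)=1
t=19: f(19,-5)=38760 f(19,-3)=71706 f(19,-1)=91409 f(19,1)=92207 f(19,3)=75563 f(19,5)=50387 f(19,7)=27132 f(19,9)=11628 f(19,11)=3876 f(19,13)=969 f(19,15)=171 f(19,17)=19 f(19,19)=1
Σ_s f(19,s) = 463828
P = 463828/524288 = 115957/131072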